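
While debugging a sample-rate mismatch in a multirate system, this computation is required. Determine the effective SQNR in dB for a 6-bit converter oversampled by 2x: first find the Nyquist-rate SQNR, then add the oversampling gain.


Step 1 — baseline SQNR at Nyquist:
SQNR_base = 6.02*N + 1.76
          = 6.02*6 + 1.76
          = 37.88 dB

Step 2 — oversampling processing gain:
G = 10*log10(OSR) = 10*log10(2) = 3.01 dB

Step 3 — total:
SQNR_total = 37.88 + 3.01 = 40.89 dB

Base SQNR = 37.88 dB; oversampled SQNR = 40.89 dB


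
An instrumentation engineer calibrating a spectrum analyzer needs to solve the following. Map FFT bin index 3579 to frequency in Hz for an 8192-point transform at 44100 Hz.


Frequency of DFT bin k:
f_k = k * fs / N
    = 3579 * 44100 / 8192
    = 157833900 / 8192
    = 19266.833 Hz

19266.833 Hz


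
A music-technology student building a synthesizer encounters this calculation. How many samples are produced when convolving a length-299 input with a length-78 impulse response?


Linear convolution output length:
L = N + M - 1
  = 299 + 78 - 1
  = 376 samples

376


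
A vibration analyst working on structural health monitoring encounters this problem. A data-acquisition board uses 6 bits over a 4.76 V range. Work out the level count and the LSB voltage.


Step 1 — number of quantization levels:
L = 2^N = 2^6 = 64

Step 2 — LSB step size:
delta = Vfs / L
      = 4.76 / 64
      = 0.074375 V

Levels = 64; step size = 0.074375 V


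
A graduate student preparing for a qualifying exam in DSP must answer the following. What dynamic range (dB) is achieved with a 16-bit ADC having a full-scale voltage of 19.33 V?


Dynamic range from full-scale to LSB:
V_min = V_max / 2^bits = 19.33 / 2^16
DR = 20 * log10(V_max / V_min)
   = 20 * log10(2^16)
   = 20 * 16 * log10(2)
   = 96.33 dB

96.33 dB


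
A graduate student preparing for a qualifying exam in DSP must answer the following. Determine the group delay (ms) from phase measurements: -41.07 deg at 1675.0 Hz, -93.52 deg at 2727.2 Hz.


Group delay from phase difference:
tau = -d(phi)/d(omega)
d(phi) = -52.45 deg = -0.915425 rad
d(omega) = 2*pi*(2727.2 - 1675.0) = 6611.1676 rad/s
tau = -(-0.915425) / 6611.1676
    = 0.1385 ms

0.1385 ms


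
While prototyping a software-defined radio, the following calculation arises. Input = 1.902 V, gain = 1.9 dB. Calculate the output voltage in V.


Output voltage from dB gain:
V_out = V_in * 10^(gain_dB / 20)
      = 1.902 * 10^(1.9 / 20)
      = 1.902 * 1.244515
      = 2.3671 V

2.3671 V


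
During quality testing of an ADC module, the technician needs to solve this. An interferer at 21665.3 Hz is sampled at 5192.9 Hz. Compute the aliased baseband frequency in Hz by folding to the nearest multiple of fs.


Compute the nearest integer multiple of fs to the signal:
n = round(21665.3 / 5192.9) = 4
f_alias = |21665.3 - 4 * 5192.9|
        = |21665.3 - 20771.6|
        = 893.7 Hz

893.7


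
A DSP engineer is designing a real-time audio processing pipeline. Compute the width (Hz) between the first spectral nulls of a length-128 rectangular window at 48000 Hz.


Main lobe width for a rectangular window:
Width = 2 * fs / N
      = 2 * 48000 / 128
      = 96000 / 128
      = 750.0 Hz

750.0 Hz


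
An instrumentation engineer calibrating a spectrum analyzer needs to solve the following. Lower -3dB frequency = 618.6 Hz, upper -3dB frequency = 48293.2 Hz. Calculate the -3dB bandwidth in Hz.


Bandwidth is the difference of -3dB frequencies:
BW = f_high - f_low
   = 48293.2 - 618.6
   = 47674.6 Hz

47674.6 Hz


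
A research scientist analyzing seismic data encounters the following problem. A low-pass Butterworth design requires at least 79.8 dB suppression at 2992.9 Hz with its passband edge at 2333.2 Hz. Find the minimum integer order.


Butterworth filter order formula:
n = log10(10^(A/10) - 1) / (2 * log10(f_stop/f_pass))
10^(79.8/10) - 1 = 95499257.6021
f_stop/f_pass = 2992.9 / 2333.2 = 1.2827
n = 36.8965 -> ceil = 37

37


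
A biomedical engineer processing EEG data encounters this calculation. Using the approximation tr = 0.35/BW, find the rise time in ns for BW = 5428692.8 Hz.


Rise time from bandwidth relationship:
tr = 0.35 / BW
   = 0.35 / 5428692.8
   = 6.447224275e-08 s
   = 64.4722 ns

64.4722 ns


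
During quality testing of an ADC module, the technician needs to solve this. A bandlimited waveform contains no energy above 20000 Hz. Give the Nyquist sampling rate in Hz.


The Nyquist rate is twice the maximum frequency component.
fs_min = 2 * fmax
      = 2 * 20000
      = 40000 Hz

40000


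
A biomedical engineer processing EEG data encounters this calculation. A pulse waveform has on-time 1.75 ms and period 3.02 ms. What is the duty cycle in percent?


Duty cycle as a percentage:
DC = (t_on / T) * 100
   = (1.75 / 3.02) * 100
   = 0.57947 * 100
   = 57.95 %

57.95 %


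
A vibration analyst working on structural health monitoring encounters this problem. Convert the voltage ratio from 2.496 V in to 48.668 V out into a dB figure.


Voltage gain in dB:
G = 20 * log10(Vout / Vin)
  = 20 * log10(48.668 / 2.496)
  = 20 * log10(19.498397)
  = 20 * 1.289999
  = 25.8 dB

25.8 dB


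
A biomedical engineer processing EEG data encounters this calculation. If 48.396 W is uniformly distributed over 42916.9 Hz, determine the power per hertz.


Power spectral density:
PSD = P / BW
    = 48.396 / 42916.9
    = 0.00112767 W/Hz

0.00112767 W/Hz


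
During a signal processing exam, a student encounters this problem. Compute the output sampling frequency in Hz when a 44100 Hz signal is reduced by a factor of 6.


Decimation reduces the sample rate:
fs_out = fs_in / M
       = 44100 / 6
       = 7350.0 Hz

7350.0 Hz


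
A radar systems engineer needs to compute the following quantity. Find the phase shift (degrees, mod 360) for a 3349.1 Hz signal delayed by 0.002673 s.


Phase shift from frequency and time delay:
phi = 360 * f * t_delay
    = 360 * 3349.1 * 0.002673
    = 3222.77 degrees
    mod 360 = 342.77 degrees

342.77 degrees


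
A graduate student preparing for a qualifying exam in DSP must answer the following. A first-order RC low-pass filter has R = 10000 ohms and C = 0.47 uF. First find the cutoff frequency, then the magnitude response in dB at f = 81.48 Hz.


Step 1 — cutoff frequency:
fc = 1 / (2*pi*R*C)
C = 0.47 uF = 4.7e-07 F
fc = 1 / (2*pi*10000*4.7e-07)
   = 33.8628 Hz

Step 2 — magnitude at f = 81.48 Hz:
|H(f)| = 1 / sqrt(1 + (f/fc)^2)
f/fc = 81.48 / 33.8628 = 2.40618
|H| = 1 / sqrt(1 + 5.789702) = 0.3837732
|H|_dB = 20*log10(0.3837732) = -8.32 dB

fc = 33.8628 Hz; |H(81.48 Hz)| = -8.32 dB


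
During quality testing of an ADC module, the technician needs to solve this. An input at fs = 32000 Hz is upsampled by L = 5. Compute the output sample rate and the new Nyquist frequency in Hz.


Step 1 — output sample rate after interpolation by L:
fs_out = L * fs_in = 5 * 32000 = 160000 Hz

Step 2 — Nyquist frequency of the output stream:
f_Nyq = fs_out / 2 = 160000 / 2 = 80000.0 Hz

fs_out = 160000 Hz; f_Nyquist = 80000.0 Hz


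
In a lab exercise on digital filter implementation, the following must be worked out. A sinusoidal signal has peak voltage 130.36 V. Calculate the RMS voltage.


RMS voltage for a sinusoidal waveform:
V_rms = V_peak / sqrt(2)
      = 130.36 / 1.414214
      = 92.178 V

92.178 V


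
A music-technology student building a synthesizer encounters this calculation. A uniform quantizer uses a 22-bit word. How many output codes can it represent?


Number of quantization levels = 2^N
= 2^22
= 4194304

4194304


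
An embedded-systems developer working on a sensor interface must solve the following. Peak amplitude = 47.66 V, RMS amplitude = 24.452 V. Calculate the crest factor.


Crest factor is the ratio of peak to RMS:
CF = V_peak / V_rms
   = 47.66 / 24.452
   = 1.9491

1.9491


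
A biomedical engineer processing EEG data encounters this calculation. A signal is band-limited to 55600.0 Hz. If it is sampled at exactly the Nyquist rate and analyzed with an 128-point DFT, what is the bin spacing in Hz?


Step 1 — Nyquist sampling rate:
fs = 2 * fmax = 2 * 55600.0 = 111200.0 Hz

Step 2 — DFT bin spacing:
df = fs / N = 111200.0 / 128 = 868.75 Hz

868.75 Hz


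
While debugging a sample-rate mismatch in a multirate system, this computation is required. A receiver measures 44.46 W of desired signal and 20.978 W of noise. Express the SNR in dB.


SNR in decibels:
SNR = 10 * log10(Ps / Pn)
    = 10 * log10(44.46 / 20.978)
    = 10 * log10(2.1194)
    = 10 * 0.3262
    = 3.26 dB

3.26 dB


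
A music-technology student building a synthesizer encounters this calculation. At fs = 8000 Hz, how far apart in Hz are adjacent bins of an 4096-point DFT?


DFT frequency resolution:
df = fs / N
   = 8000 / 4096
   = 1.9531 Hz

1.9531 Hz


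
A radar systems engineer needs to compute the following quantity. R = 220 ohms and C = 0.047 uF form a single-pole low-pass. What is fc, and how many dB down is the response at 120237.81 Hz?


Step 1 — cutoff frequency:
fc = 1 / (2*pi*R*C)
C = 0.047 uF = 4.7e-08 F
fc = 1 / (2*pi*220*4.7e-08)
   = 15392.161 Hz

Step 2 — magnitude at f = 120237.81 Hz:
|H(f)| = 1 / sqrt(1 + (f/fc)^2)
f/fc = 120237.81 / 15392.161 = 7.811626
|H| = 1 / sqrt(1 + 61.021501) = 0.1269781
|H|_dB = 20*log10(0.1269781) = -17.93 dB

fc = 15392.161 Hz; |H(120237.81 Hz)| = -17.93 dB


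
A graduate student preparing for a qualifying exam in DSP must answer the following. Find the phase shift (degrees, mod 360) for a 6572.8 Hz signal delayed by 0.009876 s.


Phase shift from frequency and time delay:
phi = 360 * f * t_delay
    = 360 * 6572.8 * 0.009876
    = 23368.67 degrees
    mod 360 = 328.67 degrees

328.67 degrees


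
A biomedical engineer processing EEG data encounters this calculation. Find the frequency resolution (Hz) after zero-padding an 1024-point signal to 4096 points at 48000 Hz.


Frequency resolution after zero-padding:
N_padded = 1024 * 4 = 4096
df = fs / N_padded
   = 48000 / 4096
   = 11.7188 Hz

11.7188 Hz


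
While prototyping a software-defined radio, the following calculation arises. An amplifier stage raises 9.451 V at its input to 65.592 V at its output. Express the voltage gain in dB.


Voltage gain in dB:
G = 20 * log10(Vout / Vin)
  = 20 * log10(65.592 / 9.451)
  = 20 * log10(6.940218)
  = 20 * 0.841373
  = 16.83 dB

16.83 dB


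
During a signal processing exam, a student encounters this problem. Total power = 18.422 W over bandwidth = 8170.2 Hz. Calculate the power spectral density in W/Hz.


Power spectral density:
PSD = P / BW
    = 18.422 / 8170.2
    = 0.00225478 W/Hz

0.00225478 W/Hz


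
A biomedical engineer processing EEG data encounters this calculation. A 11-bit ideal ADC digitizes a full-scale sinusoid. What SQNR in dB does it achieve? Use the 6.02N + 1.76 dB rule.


Theoretical SNR for a full-scale sinusoid:
SNR = 6.02 * N + 1.76
    = 6.02 * 11 + 1.76
    = 66.22 + 1.76
    = 67.98 dB

67.98 dB


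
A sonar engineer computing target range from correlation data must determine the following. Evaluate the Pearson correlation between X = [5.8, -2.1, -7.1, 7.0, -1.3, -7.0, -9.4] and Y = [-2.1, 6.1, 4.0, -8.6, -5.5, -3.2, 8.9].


Pearson correlation coefficient (population):
r = cov(X,Y) / (std(X) * std(Y))
Mean X = -2.0143, Mean Y = -0.0571
Cov(X,Y) = -24.072245
Std(X) = 5.953493, Std(Y) = 5.99115
r = -0.6749

-0.6749


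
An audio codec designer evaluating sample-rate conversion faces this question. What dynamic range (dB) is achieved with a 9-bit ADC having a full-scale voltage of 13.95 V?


Dynamic range from full-scale to LSB:
V_min = V_max / 2^bits = 13.95 / 2^9
DR = 20 * log10(V_max / V_min)
   = 20 * log10(2^9)
   = 20 * 9 * log10(2)
   = 54.19 dB

54.19 dB


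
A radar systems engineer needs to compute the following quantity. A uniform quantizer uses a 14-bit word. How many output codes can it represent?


Number of quantization levels = 2^N
= 2^14
= 16384

16384


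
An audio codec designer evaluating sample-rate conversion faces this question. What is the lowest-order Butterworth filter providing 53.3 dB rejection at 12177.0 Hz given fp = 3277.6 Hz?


Butterworth filter order formula:
n = log10(10^(A/10) - 1) / (2 * log10(f_stop/f_pass))
10^(53.3/10) - 1 = 213795.209
f_stop/f_pass = 12177.0 / 3277.6 = 3.7152
n = 4.6756 -> ceil = 5

5


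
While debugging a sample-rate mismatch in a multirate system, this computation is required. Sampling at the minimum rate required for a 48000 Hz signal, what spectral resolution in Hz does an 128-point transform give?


Step 1 — Nyquist sampling rate:
fs = 2 * fmax = 2 * 48000 = 96000 Hz

Step 2 — DFT bin spacing:
df = fs / N = 96000 / 128 = 750.0 Hz

750.0 Hz


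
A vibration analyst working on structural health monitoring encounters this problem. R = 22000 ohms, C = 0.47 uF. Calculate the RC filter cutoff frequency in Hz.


Cutoff frequency of a first-order RC filter:
fc = 1 / (2 * pi * R * C)
C = 0.47 uF = 4.7e-07 F
fc = 1 / (2 * pi * 22000 * 4.7e-07)
   = 1 / 0.064968136076237
   = 15.392161 Hz

15.392161 Hz


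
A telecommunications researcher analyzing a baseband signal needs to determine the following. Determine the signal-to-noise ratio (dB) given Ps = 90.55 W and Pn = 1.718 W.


SNR in decibels:
SNR = 10 * log10(Ps / Pn)
    = 10 * log10(90.55 / 1.718)
    = 10 * log10(52.7066)
    = 10 * 1.7219
    = 17.22 dB

17.22 dB


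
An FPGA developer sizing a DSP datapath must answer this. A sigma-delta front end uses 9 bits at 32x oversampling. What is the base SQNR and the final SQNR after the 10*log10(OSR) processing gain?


Step 1 — baseline SQNR at Nyquist:
SQNR_base = 6.02*N + 1.76
          = 6.02*9 + 1.76
          = 55.94 dB

Step 2 — oversampling processing gain:
G = 10*log10(OSR) = 10*log10(32) = 15.05 dB

Step 3 — total:
SQNR_total = 55.94 + 15.05 = 70.99 dB

Base SQNR = 55.94 dB; oversampled SQNR = 70.99 dB


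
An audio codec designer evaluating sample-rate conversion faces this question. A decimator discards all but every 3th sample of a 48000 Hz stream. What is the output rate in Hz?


Decimation reduces the sample rate:
fs_out = fs_in / M
       = 48000 / 3
       = 16000.0 Hz

16000.0 Hz


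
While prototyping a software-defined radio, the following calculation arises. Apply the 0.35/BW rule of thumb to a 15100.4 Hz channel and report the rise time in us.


Rise time from bandwidth relationship:
tr = 0.35 / BW
   = 0.35 / 15100.4
   = 2.317819396e-05 s
   = 23.1782 us

23.1782 us


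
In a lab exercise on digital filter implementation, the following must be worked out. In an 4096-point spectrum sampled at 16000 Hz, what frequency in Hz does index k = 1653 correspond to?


Frequency of DFT bin k:
f_k = k * fs / N
    = 1653 * 16000 / 4096
    = 26448000 / 4096
    = 6457.031 Hz

6457.031 Hz


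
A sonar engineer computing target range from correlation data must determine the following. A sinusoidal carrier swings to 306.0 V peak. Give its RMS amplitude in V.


RMS voltage for a sinusoidal waveform:
V_rms = V_peak / sqrt(2)
      = 306.0 / 1.414214
      = 216.375 V

216.375 V


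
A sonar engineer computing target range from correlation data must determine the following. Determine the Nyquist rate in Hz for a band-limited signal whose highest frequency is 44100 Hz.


The Nyquist rate is twice the maximum frequency component.
fs_min = 2 * fmax
      = 2 * 44100
      = 88200 Hz

88200


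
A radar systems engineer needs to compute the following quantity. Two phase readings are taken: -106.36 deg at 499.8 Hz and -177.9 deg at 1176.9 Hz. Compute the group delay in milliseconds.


Group delay from phase difference:
tau = -d(phi)/d(omega)
d(phi) = -71.54 deg = -1.248609 rad
d(omega) = 2*pi*(1176.9 - 499.8) = 4254.3448 rad/s
tau = -(-1.248609) / 4254.3448
    = 0.2935 ms

0.2935 ms


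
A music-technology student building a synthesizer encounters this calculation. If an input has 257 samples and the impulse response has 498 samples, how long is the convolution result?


Linear convolution output length:
L = N + M - 1
  = 257 + 498 - 1
  = 754 samples

754


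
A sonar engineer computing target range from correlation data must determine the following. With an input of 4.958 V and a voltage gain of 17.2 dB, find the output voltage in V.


Output voltage from dB gain:
V_out = V_in * 10^(gain_dB / 20)
      = 4.958 * 10^(17.2 / 20)
      = 4.958 * 7.24436
      = 35.9175 V

35.9175 V


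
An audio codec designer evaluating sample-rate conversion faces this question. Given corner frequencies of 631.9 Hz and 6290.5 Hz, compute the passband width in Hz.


Bandwidth is the difference of -3dB frequencies:
BW = f_high - f_low
   = 6290.5 - 631.9
   = 5658.6 Hz

5658.6 Hz


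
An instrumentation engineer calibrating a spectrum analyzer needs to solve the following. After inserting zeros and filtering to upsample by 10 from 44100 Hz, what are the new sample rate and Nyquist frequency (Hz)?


Step 1 — output sample rate after interpolation by L:
fs_out = L * fs_in = 10 * 44100 = 441000 Hz

Step 2 — Nyquist frequency of the output stream:
f_Nyq = fs_out / 2 = 441000 / 2 = 220500.0 Hz

fs_out = 441000 Hz; f_Nyquist = 220500.0 Hz


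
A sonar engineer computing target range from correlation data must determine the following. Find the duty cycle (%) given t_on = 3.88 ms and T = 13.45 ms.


Duty cycle as a percentage:
DC = (t_on / T) * 100
   = (3.88 / 13.45) * 100
   = 0.288476 * 100
   = 28.85 %

28.85 %


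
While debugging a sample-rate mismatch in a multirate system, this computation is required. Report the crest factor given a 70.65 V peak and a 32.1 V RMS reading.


Crest factor is the ratio of peak to RMS:
CF = V_peak / V_rms
   = 70.65 / 32.1
   = 2.2009

2.2009


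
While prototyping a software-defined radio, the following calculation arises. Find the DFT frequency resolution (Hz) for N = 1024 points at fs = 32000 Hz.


DFT frequency resolution:
df = fs / N
   = 32000 / 1024
   = 31.25 Hz

31.25 Hz


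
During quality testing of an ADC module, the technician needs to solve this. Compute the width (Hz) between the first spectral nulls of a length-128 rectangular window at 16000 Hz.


Main lobe width for a rectangular window:
Width = 2 * fs / N
      = 2 * 16000 / 128
      = 32000 / 128
      = 250.0 Hz

250.0 Hz


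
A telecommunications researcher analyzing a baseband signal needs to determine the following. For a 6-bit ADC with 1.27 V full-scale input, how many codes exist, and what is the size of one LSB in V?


Step 1 — number of quantization levels:
L = 2^N = 2^6 = 64

Step 2 — LSB step size:
delta = Vfs / L
      = 1.27 / 64
      = 0.01984375 V

Levels = 64; step size = 0.01984375 V


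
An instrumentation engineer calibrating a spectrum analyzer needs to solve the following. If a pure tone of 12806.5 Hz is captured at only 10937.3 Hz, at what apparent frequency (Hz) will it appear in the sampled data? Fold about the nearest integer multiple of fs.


Compute the nearest integer multiple of fs to the signal:
n = round(12806.5 / 10937.3) = 1
f_alias = |12806.5 - 1 * 10937.3|
        = |12806.5 - 10937.3|
        = 1869.2 Hz

1869.2


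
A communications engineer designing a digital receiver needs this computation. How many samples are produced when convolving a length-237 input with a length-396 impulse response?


Linear convolution output length:
L = N + M - 1
  = 237 + 396 - 1
  = 632 samples

632


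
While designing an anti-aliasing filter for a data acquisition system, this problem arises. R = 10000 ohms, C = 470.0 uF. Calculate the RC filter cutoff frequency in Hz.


Cutoff frequency of a first-order RC filter:
fc = 1 / (2 * pi * R * C)
C = 470.0 uF = 0.00047 F
fc = 1 / (2 * pi * 10000 * 0.00047)
   = 1 / 29.530970943744
   = 0.033863 Hz

0.033863 Hz


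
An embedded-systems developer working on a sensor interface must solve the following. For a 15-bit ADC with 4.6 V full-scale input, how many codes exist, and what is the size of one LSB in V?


Step 1 — number of quantization levels:
L = 2^N = 2^15 = 32768

Step 2 — LSB step size:
delta = Vfs / L
      = 4.6 / 32768
      = 0.00014038 V

Levels = 32768; step size = 0.00014038 V


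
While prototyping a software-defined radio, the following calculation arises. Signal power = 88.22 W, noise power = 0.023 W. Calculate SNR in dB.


SNR in decibels:
SNR = 10 * log10(Ps / Pn)
    = 10 * log10(88.22 / 0.023)
    = 10 * log10(3835.6522)
    = 10 * 3.5838
    = 35.84 dB

35.84 dB


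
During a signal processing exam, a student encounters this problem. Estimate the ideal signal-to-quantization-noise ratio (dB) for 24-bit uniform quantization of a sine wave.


Theoretical SNR for a full-scale sinusoid:
SNR = 6.02 * N + 1.76
    = 6.02 * 24 + 1.76
    = 144.48 + 1.76
    = 146.24 dB

146.24 dB


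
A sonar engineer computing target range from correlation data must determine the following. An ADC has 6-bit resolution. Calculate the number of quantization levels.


Number of quantization levels = 2^N
= 2^6
= 64

64


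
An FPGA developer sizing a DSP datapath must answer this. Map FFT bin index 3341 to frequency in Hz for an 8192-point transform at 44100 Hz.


Frequency of DFT bin k:
f_k = k * fs / N
    = 3341 * 44100 / 8192
    = 147338100 / 8192
    = 17985.608 Hz

17985.608 Hz


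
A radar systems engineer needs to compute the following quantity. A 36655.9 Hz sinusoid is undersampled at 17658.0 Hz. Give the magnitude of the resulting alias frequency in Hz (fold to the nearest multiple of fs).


Compute the nearest integer multiple of fs to the signal:
n = round(36655.9 / 17658.0) = 2
f_alias = |36655.9 - 2 * 17658.0|
        = |36655.9 - 35316.0|
        = 1339.9 Hz

1339.9


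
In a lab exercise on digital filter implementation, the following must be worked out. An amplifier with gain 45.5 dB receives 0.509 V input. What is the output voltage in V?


Output voltage from dB gain:
V_out = V_in * 10^(gain_dB / 20)
      = 0.509 * 10^(45.5 / 20)
      = 0.509 * 188.364909
      = 95.8777 V

95.8777 V


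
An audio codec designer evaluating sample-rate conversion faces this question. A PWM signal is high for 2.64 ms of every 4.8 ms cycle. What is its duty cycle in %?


Duty cycle as a percentage:
DC = (t_on / T) * 100
   = (2.64 / 4.8) * 100
   = 0.55 * 100
   = 55.0 %

55.0 %


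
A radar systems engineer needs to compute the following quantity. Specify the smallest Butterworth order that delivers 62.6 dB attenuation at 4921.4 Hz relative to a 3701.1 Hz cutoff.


Butterworth filter order formula:
n = log10(10^(A/10) - 1) / (2 * log10(f_stop/f_pass))
10^(62.6/10) - 1 = 1819699.8586
f_stop/f_pass = 4921.4 / 3701.1 = 1.3297
n = 25.2913 -> ceil = 26

26


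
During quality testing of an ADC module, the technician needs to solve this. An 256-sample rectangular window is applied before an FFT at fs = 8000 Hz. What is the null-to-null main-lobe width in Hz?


Main lobe width for a rectangular window:
Width = 2 * fs / N
      = 2 * 8000 / 256
      = 16000 / 256
      = 62.5 Hz

62.5 Hz


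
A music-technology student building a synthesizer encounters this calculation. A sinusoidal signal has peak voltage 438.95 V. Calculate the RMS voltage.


RMS voltage for a sinusoidal waveform:
V_rms = V_peak / sqrt(2)
      = 438.95 / 1.414214
      = 310.385 V

310.385 V


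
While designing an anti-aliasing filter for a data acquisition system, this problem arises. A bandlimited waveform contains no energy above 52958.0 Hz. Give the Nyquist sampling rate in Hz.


The Nyquist rate is twice the maximum frequency component.
fs_min = 2 * fmax
      = 2 * 52958.0
      = 105916.0 Hz

105916.0


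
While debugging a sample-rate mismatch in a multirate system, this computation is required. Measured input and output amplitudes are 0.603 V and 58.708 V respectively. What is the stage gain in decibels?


Voltage gain in dB:
G = 20 * log10(Vout / Vin)
  = 20 * log10(58.708 / 0.603)
  = 20 * log10(97.359867)
  = 20 * 1.98838
  = 39.77 dB

39.77 dB


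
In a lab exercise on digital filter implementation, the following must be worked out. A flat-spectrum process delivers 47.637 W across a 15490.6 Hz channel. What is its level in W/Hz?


Power spectral density:
PSD = P / BW
    = 47.637 / 15490.6
    = 0.00307522 W/Hz

0.00307522 W/Hz


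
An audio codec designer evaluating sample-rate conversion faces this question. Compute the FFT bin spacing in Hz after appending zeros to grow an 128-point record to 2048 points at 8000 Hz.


Frequency resolution after zero-padding:
N_padded = 128 * 16 = 2048
df = fs / N_padded
   = 8000 / 2048
   = 3.9062 Hz

3.9062 Hz


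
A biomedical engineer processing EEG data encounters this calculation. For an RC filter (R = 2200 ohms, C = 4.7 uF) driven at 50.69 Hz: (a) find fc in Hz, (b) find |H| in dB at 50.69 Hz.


Step 1 — cutoff frequency:
fc = 1 / (2*pi*R*C)
C = 4.7 uF = 4.7e-06 F
fc = 1 / (2*pi*2200*4.7e-06)
   = 15.3922 Hz

Step 2 — magnitude at f = 50.69 Hz:
|H(f)| = 1 / sqrt(1 + (f/fc)^2)
f/fc = 50.69 / 15.3922 = 3.293226
|H| = 1 / sqrt(1 + 10.845337) = 0.2905536
|H|_dB = 20*log10(0.2905536) = -10.74 dB

fc = 15.3922 Hz; |H(50.69 Hz)| = -10.74 dB


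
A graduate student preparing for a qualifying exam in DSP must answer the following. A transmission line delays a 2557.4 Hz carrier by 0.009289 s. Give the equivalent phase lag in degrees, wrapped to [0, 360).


Phase shift from frequency and time delay:
phi = 360 * f * t_delay
    = 360 * 2557.4 * 0.009289
    = 8552.05 degrees
    mod 360 = 272.05 degrees

272.05 degrees


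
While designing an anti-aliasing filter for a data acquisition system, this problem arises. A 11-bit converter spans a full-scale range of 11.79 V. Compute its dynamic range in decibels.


Dynamic range from full-scale to LSB:
V_min = V_max / 2^bits = 11.79 / 2^11
DR = 20 * log10(V_max / V_min)
   = 20 * log10(2^11)
   = 20 * 11 * log10(2)
   = 66.23 dB

66.23 dB


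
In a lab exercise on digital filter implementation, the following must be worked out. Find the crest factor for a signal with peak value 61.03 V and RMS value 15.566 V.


Crest factor is the ratio of peak to RMS:
CF = V_peak / V_rms
   = 61.03 / 15.566
   = 3.9207

3.9207


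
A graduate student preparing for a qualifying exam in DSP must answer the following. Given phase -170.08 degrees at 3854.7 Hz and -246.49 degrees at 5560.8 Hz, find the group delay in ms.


Group delay from phase difference:
tau = -d(phi)/d(omega)
d(phi) = -76.41 deg = -1.333606 rad
d(omega) = 2*pi*(5560.8 - 3854.7) = 10719.7425 rad/s
tau = -(-1.333606) / 10719.7425
    = 0.1244 ms

0.1244 ms


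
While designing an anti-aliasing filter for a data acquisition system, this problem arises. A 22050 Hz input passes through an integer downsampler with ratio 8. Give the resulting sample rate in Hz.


Decimation reduces the sample rate:
fs_out = fs_in / M
       = 22050 / 8
       = 2756.25 Hz

2756.25 Hz


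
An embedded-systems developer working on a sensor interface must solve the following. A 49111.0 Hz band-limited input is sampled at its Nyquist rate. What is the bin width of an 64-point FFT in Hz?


Step 1 — Nyquist sampling rate:
fs = 2 * fmax = 2 * 49111.0 = 98222.0 Hz

Step 2 — DFT bin spacing:
df = fs / N = 98222.0 / 64 = 1534.7188 Hz

1534.7188 Hz


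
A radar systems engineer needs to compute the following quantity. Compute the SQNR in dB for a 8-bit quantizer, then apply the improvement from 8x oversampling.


Step 1 — baseline SQNR at Nyquist:
SQNR_base = 6.02*N + 1.76
          = 6.02*8 + 1.76
          = 49.92 dB

Step 2 — oversampling processing gain:
G = 10*log10(OSR) = 10*log10(8) = 9.03 dB

Step 3 — total:
SQNR_total = 49.92 + 9.03 = 58.95 dB

Base SQNR = 49.92 dB; oversampled SQNR = 58.95 dB


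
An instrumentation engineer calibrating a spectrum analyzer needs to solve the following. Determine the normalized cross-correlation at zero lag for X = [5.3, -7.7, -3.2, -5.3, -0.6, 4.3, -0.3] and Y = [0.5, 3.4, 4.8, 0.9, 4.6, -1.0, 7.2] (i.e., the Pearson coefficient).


Pearson correlation coefficient (population):
r = cov(X,Y) / (std(X) * std(Y))
Mean X = -1.0714, Mean Y = 2.9143
Cov(X,Y) = -4.431837
Std(X) = 4.417729, Std(Y) = 2.678181
r = -0.3746

-0.3746


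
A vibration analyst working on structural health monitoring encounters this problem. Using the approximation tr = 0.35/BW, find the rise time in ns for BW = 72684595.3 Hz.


Rise time from bandwidth relationship:
tr = 0.35 / BW
   = 0.35 / 72684595.3
   = 4.815325704e-09 s
   = 4.8153 ns

4.8153 ns


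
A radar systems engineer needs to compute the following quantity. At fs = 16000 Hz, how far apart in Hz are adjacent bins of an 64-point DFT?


DFT frequency resolution:
df = fs / N
   = 16000 / 64
   = 250.0 Hz

250.0 Hz


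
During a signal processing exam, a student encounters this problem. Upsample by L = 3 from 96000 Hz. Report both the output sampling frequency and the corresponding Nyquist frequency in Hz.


Step 1 — output sample rate after interpolation by L:
fs_out = L * fs_in = 3 * 96000 = 288000 Hz

Step 2 — Nyquist frequency of the output stream:
f_Nyq = fs_out / 2 = 288000 / 2 = 144000.0 Hz

fs_out = 288000 Hz; f_Nyquist = 144000.0 Hz


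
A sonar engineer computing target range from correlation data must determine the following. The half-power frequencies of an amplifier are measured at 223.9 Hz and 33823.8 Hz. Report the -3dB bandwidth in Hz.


Bandwidth is the difference of -3dB frequencies:
BW = f_high - f_low
   = 33823.8 - 223.9
   = 33599.9 Hz

33599.9 Hz


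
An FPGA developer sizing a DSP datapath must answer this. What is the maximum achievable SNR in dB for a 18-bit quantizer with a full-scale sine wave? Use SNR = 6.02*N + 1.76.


Theoretical SNR for a full-scale sinusoid:
SNR = 6.02 * N + 1.76
    = 6.02 * 18 + 1.76
    = 108.36 + 1.76
    = 110.12 dB

110.12 dB


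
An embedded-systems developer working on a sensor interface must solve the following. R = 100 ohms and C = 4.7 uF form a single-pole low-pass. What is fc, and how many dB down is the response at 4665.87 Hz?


Step 1 — cutoff frequency:
fc = 1 / (2*pi*R*C)
C = 4.7 uF = 4.7e-06 F
fc = 1 / (2*pi*100*4.7e-06)
   = 338.628 Hz

Step 2 — magnitude at f = 4665.87 Hz:
|H(f)| = 1 / sqrt(1 + (f/fc)^2)
f/fc = 4665.87 / 338.628 = 13.778748
|H| = 1 / sqrt(1 + 189.853896) = 0.0723852
|H|_dB = 20*log10(0.0723852) = -22.81 dB

fc = 338.628 Hz; |H(4665.87 Hz)| = -22.81 dB


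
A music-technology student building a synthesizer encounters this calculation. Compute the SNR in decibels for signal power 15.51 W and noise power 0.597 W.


SNR in decibels:
SNR = 10 * log10(Ps / Pn)
    = 10 * log10(15.51 / 0.597)
    = 10 * log10(25.9799)
    = 10 * 1.4146
    = 14.15 dB

14.15 dB


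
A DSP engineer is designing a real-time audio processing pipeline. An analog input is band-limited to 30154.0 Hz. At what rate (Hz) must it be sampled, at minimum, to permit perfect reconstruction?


The Nyquist rate is twice the maximum frequency component.
fs_min = 2 * fmax
      = 2 * 30154.0
      = 60308.0 Hz

60308.0


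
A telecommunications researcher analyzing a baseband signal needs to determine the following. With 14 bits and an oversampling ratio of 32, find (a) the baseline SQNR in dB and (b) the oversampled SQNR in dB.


Step 1 — baseline SQNR at Nyquist:
SQNR_base = 6.02*N + 1.76
          = 6.02*14 + 1.76
          = 86.04 dB

Step 2 — oversampling processing gain:
G = 10*log10(OSR) = 10*log10(32) = 15.05 dB

Step 3 — total:
SQNR_total = 86.04 + 15.05 = 101.09 dB

Base SQNR = 86.04 dB; oversampled SQNR = 101.09 dB


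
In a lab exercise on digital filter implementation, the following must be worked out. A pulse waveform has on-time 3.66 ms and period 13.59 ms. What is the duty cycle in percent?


Duty cycle as a percentage:
DC = (t_on / T) * 100
   = (3.66 / 13.59) * 100
   = 0.269316 * 100
   = 26.93 %

26.93 %


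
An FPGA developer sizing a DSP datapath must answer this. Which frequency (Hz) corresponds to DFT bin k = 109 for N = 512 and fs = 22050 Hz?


Frequency of DFT bin k:
f_k = k * fs / N
    = 109 * 22050 / 512
    = 2403450 / 512
    = 4694.238 Hz

4694.238 Hz


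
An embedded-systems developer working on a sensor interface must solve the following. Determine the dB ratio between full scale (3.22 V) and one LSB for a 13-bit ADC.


Dynamic range from full-scale to LSB:
V_min = V_max / 2^bits = 3.22 / 2^13
DR = 20 * log10(V_max / V_min)
   = 20 * log10(2^13)
   = 20 * 13 * log10(2)
   = 78.27 dB

78.27 dB


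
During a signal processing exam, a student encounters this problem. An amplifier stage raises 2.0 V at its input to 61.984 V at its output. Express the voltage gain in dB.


Voltage gain in dB:
G = 20 * log10(Vout / Vin)
  = 20 * log10(61.984 / 2.0)
  = 20 * log10(30.992)
  = 20 * 1.49125
  = 29.82 dB

29.82 dB


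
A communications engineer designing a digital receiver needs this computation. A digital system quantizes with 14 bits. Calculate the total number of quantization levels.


Number of quantization levels = 2^N
= 2^14
= 16384

16384


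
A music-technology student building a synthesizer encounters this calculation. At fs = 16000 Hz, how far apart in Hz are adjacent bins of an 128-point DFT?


DFT frequency resolution:
df = fs / N
   = 16000 / 128
   = 125.0 Hz

125.0 Hz


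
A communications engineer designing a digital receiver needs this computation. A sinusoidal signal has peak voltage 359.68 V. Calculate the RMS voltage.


RMS voltage for a sinusoidal waveform:
V_rms = V_peak / sqrt(2)
      = 359.68 / 1.414214
      = 254.332 V

254.332 V


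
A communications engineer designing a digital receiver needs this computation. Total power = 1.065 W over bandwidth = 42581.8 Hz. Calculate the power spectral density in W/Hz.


Power spectral density:
PSD = P / BW
    = 1.065 / 42581.8
    = 2.501e-05 W/Hz

2.501e-05 W/Hz


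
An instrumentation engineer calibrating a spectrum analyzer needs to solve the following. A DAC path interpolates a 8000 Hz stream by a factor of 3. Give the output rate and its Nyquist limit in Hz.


Step 1 — output sample rate after interpolation by L:
fs_out = L * fs_in = 3 * 8000 = 24000 Hz

Step 2 — Nyquist frequency of the output stream:
f_Nyq = fs_out / 2 = 24000 / 2 = 12000.0 Hz

fs_out = 24000 Hz; f_Nyquist = 12000.0 Hz


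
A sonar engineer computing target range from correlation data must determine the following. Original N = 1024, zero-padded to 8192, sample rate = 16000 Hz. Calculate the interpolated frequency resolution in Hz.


Frequency resolution after zero-padding:
N_padded = 1024 * 8 = 8192
df = fs / N_padded
   = 16000 / 8192
   = 1.9531 Hz

1.9531 Hz


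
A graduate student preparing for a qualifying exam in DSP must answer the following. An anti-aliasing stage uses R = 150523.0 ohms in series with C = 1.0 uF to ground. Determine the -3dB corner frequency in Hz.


Cutoff frequency of a first-order RC filter:
fc = 1 / (2 * pi * R * C)
C = 1.0 uF = 1e-06 F
fc = 1 / (2 * pi * 150523.0 * 1e-06)
   = 1 / 0.94576390199259
   = 1.057346 Hz

1.057346 Hz


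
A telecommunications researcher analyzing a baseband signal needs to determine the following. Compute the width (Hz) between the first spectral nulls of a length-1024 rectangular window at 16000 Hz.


Main lobe width for a rectangular window:
Width = 2 * fs / N
      = 2 * 16000 / 1024
      = 32000 / 1024
      = 31.25 Hz

31.25 Hz


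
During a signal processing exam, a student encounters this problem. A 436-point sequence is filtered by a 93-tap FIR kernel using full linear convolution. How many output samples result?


Linear convolution output length:
L = N + M - 1
  = 436 + 93 - 1
  = 528 samples

528


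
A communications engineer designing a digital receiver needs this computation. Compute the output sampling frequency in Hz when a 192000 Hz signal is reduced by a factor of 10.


Decimation reduces the sample rate:
fs_out = fs_in / M
       = 192000 / 10
       = 19200.0 Hz

19200.0 Hz


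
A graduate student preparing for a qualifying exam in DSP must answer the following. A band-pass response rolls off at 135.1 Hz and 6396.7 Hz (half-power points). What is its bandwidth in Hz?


Bandwidth is the difference of -3dB frequencies:
BW = f_high - f_low
   = 6396.7 - 135.1
   = 6261.6 Hz

6261.6 Hz


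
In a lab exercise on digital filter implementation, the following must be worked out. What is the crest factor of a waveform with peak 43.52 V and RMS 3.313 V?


Crest factor is the ratio of peak to RMS:
CF = V_peak / V_rms
   = 43.52 / 3.313
   = 13.1361

13.1361


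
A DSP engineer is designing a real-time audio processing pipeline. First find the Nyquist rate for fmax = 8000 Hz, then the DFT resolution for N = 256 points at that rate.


Step 1 — Nyquist sampling rate:
fs = 2 * fmax = 2 * 8000 = 16000 Hz

Step 2 — DFT bin spacing:
df = fs / N = 16000 / 256 = 62.5 Hz

62.5 Hz


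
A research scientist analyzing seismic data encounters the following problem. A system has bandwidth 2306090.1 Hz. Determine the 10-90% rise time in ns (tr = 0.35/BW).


Rise time from bandwidth relationship:
tr = 0.35 / BW
   = 0.35 / 2306090.1
   = 1.517720405e-07 s
   = 151.772 ns

151.772 ns


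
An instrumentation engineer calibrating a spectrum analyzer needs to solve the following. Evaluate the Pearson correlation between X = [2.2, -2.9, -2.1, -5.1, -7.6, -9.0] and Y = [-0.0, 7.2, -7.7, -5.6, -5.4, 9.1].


Pearson correlation coefficient (population):
r = cov(X,Y) / (std(X) * std(Y))
Mean X = -4.0833, Mean Y = -0.4
Cov(X,Y) = -4.468333
Std(X) = 3.705589, Std(Y) = 6.5
r = -0.1855

-0.1855


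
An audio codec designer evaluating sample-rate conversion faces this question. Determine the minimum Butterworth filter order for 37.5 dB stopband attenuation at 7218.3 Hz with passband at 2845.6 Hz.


Butterworth filter order formula:
n = log10(10^(A/10) - 1) / (2 * log10(f_stop/f_pass))
10^(37.5/10) - 1 = 5622.4133
f_stop/f_pass = 7218.3 / 2845.6 = 2.5367
n = 4.638 -> ceil = 5

5


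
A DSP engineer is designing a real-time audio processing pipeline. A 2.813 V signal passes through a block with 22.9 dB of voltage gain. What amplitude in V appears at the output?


Output voltage from dB gain:
V_out = V_in * 10^(gain_dB / 20)
      = 2.813 * 10^(22.9 / 20)
      = 2.813 * 13.963684
      = 39.2798 V

39.2798 V


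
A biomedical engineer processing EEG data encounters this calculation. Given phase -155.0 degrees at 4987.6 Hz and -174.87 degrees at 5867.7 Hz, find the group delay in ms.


Group delay from phase difference:
tau = -d(phi)/d(omega)
d(phi) = -19.87 deg = -0.346797 rad
d(omega) = 2*pi*(5867.7 - 4987.6) = 5529.8314 rad/s
tau = -(-0.346797) / 5529.8314
    = 0.0627 ms

0.0627 ms


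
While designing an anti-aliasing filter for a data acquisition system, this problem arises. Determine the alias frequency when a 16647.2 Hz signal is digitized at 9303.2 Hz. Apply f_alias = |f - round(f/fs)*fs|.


Compute the nearest integer multiple of fs to the signal:
n = round(16647.2 / 9303.2) = 2
f_alias = |16647.2 - 2 * 9303.2|
        = |16647.2 - 18606.4|
        = 1959.2 Hz

1959.2


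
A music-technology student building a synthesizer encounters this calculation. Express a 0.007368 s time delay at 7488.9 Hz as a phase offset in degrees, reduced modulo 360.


Phase shift from frequency and time delay:
phi = 360 * f * t_delay
    = 360 * 7488.9 * 0.007368
    = 19864.16 degrees
    mod 360 = 64.16 degrees

64.16 degrees


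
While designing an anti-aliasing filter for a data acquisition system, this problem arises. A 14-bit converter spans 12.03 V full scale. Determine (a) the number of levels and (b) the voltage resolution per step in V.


Step 1 — number of quantization levels:
L = 2^N = 2^14 = 16384

Step 2 — LSB step size:
delta = Vfs / L
      = 12.03 / 16384
      = 0.00073425 V

Levels = 16384; step size = 0.00073425 V
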